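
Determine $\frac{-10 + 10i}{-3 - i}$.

Multiply numerator and denominator by conjugate (-3 + i):
= (-10 + 10i)(-3 + i) / ((-3)^2 + (-1)^2)
= (20 - 40i) / 10
= 2 - 4i


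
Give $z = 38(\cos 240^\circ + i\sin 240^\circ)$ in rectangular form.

a = r cos θ = 38 * -1/2 = -19
b = r sin θ = 38 * -sqrt(3)/2 = -19*sqrt(3)
z = -19 - 19*sqrt(3)i


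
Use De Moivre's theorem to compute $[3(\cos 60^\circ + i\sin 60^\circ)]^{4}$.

By De Moivre: z^n = r^n(cos(nθ) + i sin(nθ))
= 3^4(cos(4*60°) + i sin(4*60°))
= 81(cos 240° + i sin 240°)
= -81/2 - (81*sqrt(3)/2)i


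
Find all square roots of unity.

ω_k = e^(2πik/2) = cos(2πk/2) + i sin(2πk/2) for k = 0, 1, ..., 1
Roots: 1, -1


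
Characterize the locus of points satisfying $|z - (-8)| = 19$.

|z - z0| = r describes a circle centered at z0 with radius r
Here z0 = -8 and r = 19
Locus: Circle centered at (-8, 0) with radius 19


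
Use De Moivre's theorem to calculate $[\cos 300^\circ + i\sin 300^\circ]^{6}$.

By De Moivre: z^n = r^n(cos(nθ) + i sin(nθ))
= 1^6(cos(6*300°) + i sin(6*300°))
= 1(cos 0° + i sin 0°)
= 1


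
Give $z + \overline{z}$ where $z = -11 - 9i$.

z + conjugate(z) = (a + bi) + (a - bi) = 2a
= 2 * (-11) = -22


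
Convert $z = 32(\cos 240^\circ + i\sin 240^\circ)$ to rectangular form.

a = r cos θ = 32 * -1/2 = -16
b = r sin θ = 32 * -sqrt(3)/2 = -16*sqrt(3)
z = -16 - 16*sqrt(3)i


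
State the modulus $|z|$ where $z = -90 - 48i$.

|z| = sqrt(a^2 + b^2) = sqrt((-90)^2 + (-48)^2) = sqrt(10404) = 102


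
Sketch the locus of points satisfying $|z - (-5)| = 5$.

|z - z0| = r describes a circle centered at z0 with radius r
Here z0 = -5 and r = 5
Locus: Circle centered at (-5, 0) with radius 5


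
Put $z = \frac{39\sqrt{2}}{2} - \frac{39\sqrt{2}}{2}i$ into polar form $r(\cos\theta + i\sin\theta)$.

r = |z| = sqrt(a^2 + b^2) = sqrt((39*sqrt(2)/2)^2 + (-39*sqrt(2)/2)^2) = sqrt(1521/2 + 1521/2) = sqrt(1521) = 39
θ = arctan(b/a) = arctan(-27.5772/27.5772) (quadrant-adjusted) = 315°
z = 39(cos 315° + i sin 315°)


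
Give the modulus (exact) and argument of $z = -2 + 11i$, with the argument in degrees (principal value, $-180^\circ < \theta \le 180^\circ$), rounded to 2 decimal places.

|z| = sqrt((-2)^2 + 11^2) = sqrt(125)
arg(z) = arctan(b/a) = arctan(11/-2) (quadrant-adjusted) = 100.30°


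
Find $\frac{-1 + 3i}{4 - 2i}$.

Multiply numerator and denominator by conjugate (4 + 2i):
= (-1 + 3i)(4 + 2i) / (4^2 + (-2)^2)
= (-10 + 10i) / 20
Divide through by 10: (-1 + i) / 2
= -1/2 + (1/2)i


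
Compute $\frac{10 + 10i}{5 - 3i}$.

Multiply numerator and denominator by conjugate (5 + 3i):
= (10 + 10i)(5 + 3i) / (5^2 + (-3)^2)
= (20 + 80i) / 34
Divide through by 2: (10 + 40i) / 17
= 10/17 + (40/17)i


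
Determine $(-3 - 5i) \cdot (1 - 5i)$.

(a1*a2 - b1*b2) + (a1*b2 + b1*a2)i
= (-3 - 25) + (15 + (-5))i
= -28 + 10i


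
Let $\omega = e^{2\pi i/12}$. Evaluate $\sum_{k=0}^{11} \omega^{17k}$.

Let ζ = ω^17 = e^(2πi·17/12). Since 12 ∤ 17, ζ ≠ 1.
Sum = Σ_{k=0}^{11} ζ^k = (ζ^12 - 1)/(ζ - 1) = (ω^{17·12} - 1)/(ζ - 1) = (1 - 1)/(ζ - 1) = 0


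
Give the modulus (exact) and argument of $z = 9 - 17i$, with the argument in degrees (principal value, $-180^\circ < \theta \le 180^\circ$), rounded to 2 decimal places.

|z| = sqrt(9^2 + (-17)^2) = sqrt(370)
arg(z) = arctan(b/a) = arctan(-17/9) (quadrant-adjusted) = -62.10°


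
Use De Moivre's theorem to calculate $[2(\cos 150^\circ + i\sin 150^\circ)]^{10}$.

By De Moivre: z^n = r^n(cos(nθ) + i sin(nθ))
= 2^10(cos(10*150°) + i sin(10*150°))
= 1024(cos 60° + i sin 60°)
= 512 + 512*sqrt(3)i


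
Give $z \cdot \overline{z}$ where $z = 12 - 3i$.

z * conjugate(z) = |z|^2 = a^2 + b^2
= 12^2 + (-3)^2 = 153


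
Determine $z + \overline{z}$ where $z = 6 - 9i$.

z + conjugate(z) = (a + bi) + (a - bi) = 2a
= 2 * 6 = 12


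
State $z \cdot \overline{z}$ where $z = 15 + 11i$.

z * conjugate(z) = |z|^2 = a^2 + b^2
= 15^2 + 11^2 = 346


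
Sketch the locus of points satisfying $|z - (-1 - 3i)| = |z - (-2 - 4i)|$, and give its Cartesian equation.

|z - z1| = |z - z2| means z is equidistant from z1 and z2,
i.e. the perpendicular bisector of the segment from (-1, -3) to (-2, -4) (midpoint (-3/2, -7/2)).
With z = x + yi, square both sides:
(x - (-1))^2 + (y - (-3))^2 = (x - (-2))^2 + (y - (-4))^2
The x^2 and y^2 terms cancel: -2x + (-2)y = 20 - 10 = 10
Simplify: x + y = -5
Locus: Perpendicular bisector of the segment from (-1, -3) to (-2, -4): the line x + y = -5


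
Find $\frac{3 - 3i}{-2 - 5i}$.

Multiply numerator and denominator by conjugate (-2 + 5i):
= (3 - 3i)(-2 + 5i) / ((-2)^2 + (-5)^2)
= (9 + 21i) / 29
= 9/29 + (21/29)i


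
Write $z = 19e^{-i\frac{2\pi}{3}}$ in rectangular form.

a = r cos θ = 19 * -1/2 = -19/2
b = r sin θ = 19 * -sqrt(3)/2 = -19*sqrt(3)/2
z = -19/2 - (19*sqrt(3)/2)i


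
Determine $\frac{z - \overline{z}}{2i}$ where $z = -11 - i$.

z - conjugate(z) = 2bi
(z - conjugate(z))/(2i) = 2bi/(2i) = b = -1


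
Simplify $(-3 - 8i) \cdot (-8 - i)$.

(a1*a2 - b1*b2) + (a1*b2 + b1*a2)i
= (24 - 8) + (3 + 64)i
= 16 + 67i


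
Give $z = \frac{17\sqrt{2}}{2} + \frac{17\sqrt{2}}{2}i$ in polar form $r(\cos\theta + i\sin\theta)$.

r = |z| = sqrt(a^2 + b^2) = sqrt((17*sqrt(2)/2)^2 + (17*sqrt(2)/2)^2) = sqrt(289/2 + 289/2) = sqrt(289) = 17
θ = arctan(b/a) = arctan(12.0208/12.0208) (quadrant-adjusted) = 45°
z = 17(cos 45° + i sin 45°)


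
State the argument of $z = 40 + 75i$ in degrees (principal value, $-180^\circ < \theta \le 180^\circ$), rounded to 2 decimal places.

θ = arctan(b/a) = arctan(75/40) (quadrant-adjusted) = 61.93°


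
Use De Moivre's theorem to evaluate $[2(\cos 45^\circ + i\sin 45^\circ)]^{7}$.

By De Moivre: z^n = r^n(cos(nθ) + i sin(nθ))
= 2^7(cos(7*45°) + i sin(7*45°))
= 128(cos 315° + i sin 315°)
= 64*sqrt(2) - 64*sqrt(2)i


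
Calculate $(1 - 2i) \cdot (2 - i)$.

(a1*a2 - b1*b2) + (a1*b2 + b1*a2)i
= (2 - 2) + (-1 + (-4))i
= -5i


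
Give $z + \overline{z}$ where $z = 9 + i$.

z + conjugate(z) = (a + bi) + (a - bi) = 2a
= 2 * 9 = 18


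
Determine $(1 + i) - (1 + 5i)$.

(1 - 1) + (1 - 5)i = -4i


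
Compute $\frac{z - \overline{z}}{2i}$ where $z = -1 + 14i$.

z - conjugate(z) = 2bi
(z - conjugate(z))/(2i) = 2bi/(2i) = b = 14


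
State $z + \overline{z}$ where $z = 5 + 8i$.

z + conjugate(z) = (a + bi) + (a - bi) = 2a
= 2 * 5 = 10


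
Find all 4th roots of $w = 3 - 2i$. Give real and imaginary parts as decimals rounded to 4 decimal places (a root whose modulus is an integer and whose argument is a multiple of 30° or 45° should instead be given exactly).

|w| = sqrt(13) ≈ 3.605551, arg(w) ≈ 326.309932°
Root modulus = sqrt(13)^(1/4) ≈ 1.377980
Root arguments: θ_k = (arg(w) + 360°k)/4 for k = 0, 1, ..., 3
Compute each root as (root modulus)(cos θ_k + i sin θ_k) using full-precision intermediates, then round to 4 decimal places.
Roots: 0.2018 + 1.3631i, -1.3631 + 0.2018i, -0.2018 - 1.3631i, 1.3631 - 0.2018i


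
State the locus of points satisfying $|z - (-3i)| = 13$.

|z - z0| = r describes a circle centered at z0 with radius r
Here z0 = -3i and r = 13
Locus: Circle centered at (0, -3) with radius 13


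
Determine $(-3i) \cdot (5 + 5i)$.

(a1*a2 - b1*b2) + (a1*b2 + b1*a2)i
= (0 - (-15)) + (0 + (-15))i
= 15 - 15i


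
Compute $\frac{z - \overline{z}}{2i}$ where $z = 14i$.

z - conjugate(z) = 2bi
(z - conjugate(z))/(2i) = 2bi/(2i) = b = 14


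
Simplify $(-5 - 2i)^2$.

(a + bi)^2 = a^2 - b^2 + 2abi
= (-5)^2 - (-2)^2 + 2*(-5)*(-2)i
= 21 + 20i


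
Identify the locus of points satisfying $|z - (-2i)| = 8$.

|z - z0| = r describes a circle centered at z0 with radius r
Here z0 = -2i and r = 8
Locus: Circle centered at (0, -2) with radius 8


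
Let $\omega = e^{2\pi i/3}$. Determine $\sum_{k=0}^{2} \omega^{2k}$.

Let ζ = ω^2 = e^(2πi·2/3). Since 3 ∤ 2, ζ ≠ 1.
Sum = Σ_{k=0}^{2} ζ^k = (ζ^3 - 1)/(ζ - 1) = (ω^{2·3} - 1)/(ζ - 1) = (1 - 1)/(ζ - 1) = 0


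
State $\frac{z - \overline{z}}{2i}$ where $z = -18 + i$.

z - conjugate(z) = 2bi
(z - conjugate(z))/(2i) = 2bi/(2i) = b = 1


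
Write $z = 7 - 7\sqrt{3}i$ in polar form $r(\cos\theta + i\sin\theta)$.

r = |z| = sqrt(a^2 + b^2) = sqrt((7)^2 + (-7*sqrt(3))^2) = sqrt(49 + 147) = sqrt(196) = 14
θ = arctan(b/a) = arctan(-12.1244/7) (quadrant-adjusted) = 300°
z = 14(cos 300° + i sin 300°)


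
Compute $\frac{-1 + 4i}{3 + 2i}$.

Multiply numerator and denominator by conjugate (3 - 2i):
= (-1 + 4i)(3 - 2i) / (3^2 + 2^2)
= (5 + 14i) / 13
= 5/13 + (14/13)i


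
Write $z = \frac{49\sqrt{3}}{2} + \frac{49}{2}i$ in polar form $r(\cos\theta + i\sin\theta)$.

r = |z| = sqrt(a^2 + b^2) = sqrt((49*sqrt(3)/2)^2 + (49/2)^2) = sqrt(7203/4 + 2401/4) = sqrt(2401) = 49
θ = arctan(b/a) = arctan(24.5/42.4352) (quadrant-adjusted) = 30°
z = 49(cos 30° + i sin 30°)


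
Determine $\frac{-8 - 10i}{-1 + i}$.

Multiply numerator and denominator by conjugate (-1 - i):
= (-8 - 10i)(-1 - i) / ((-1)^2 + 1^2)
= (-2 + 18i) / 2
= -1 + 9i


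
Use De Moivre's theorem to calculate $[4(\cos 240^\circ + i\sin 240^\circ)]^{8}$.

By De Moivre: z^n = r^n(cos(nθ) + i sin(nθ))
= 4^8(cos(8*240°) + i sin(8*240°))
= 65536(cos 120° + i sin 120°)
= -32768 + 32768*sqrt(3)i


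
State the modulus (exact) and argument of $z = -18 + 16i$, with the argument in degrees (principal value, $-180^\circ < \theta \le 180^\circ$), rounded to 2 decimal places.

|z| = sqrt((-18)^2 + 16^2) = sqrt(580)
arg(z) = arctan(b/a) = arctan(16/-18) (quadrant-adjusted) = 138.37°


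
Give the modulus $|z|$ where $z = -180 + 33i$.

|z| = sqrt(a^2 + b^2) = sqrt((-180)^2 + 33^2) = sqrt(33489) = 183


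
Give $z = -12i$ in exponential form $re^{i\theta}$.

r = |z| = sqrt((0)^2 + (-12)^2) = sqrt(0 + 144) = sqrt(144) = 12
a = 0 and b < 0, so z lies on the negative imaginary axis: θ = -90° = -π/2
z = 12e^(-i*π/2)


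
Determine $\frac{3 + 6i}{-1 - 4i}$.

Multiply numerator and denominator by conjugate (-1 + 4i):
= (3 + 6i)(-1 + 4i) / ((-1)^2 + (-4)^2)
= (-27 + 6i) / 17
= -27/17 + (6/17)i


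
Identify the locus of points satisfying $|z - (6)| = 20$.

|z - z0| = r describes a circle centered at z0 with radius r
Here z0 = 6 and r = 20
Locus: Circle centered at (6, 0) with radius 20


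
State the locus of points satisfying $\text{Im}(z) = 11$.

Im(z) = y where z = x + yi; the equation y = 11 is satisfied by all points with that y-coordinate
Locus: Horizontal line y = 11


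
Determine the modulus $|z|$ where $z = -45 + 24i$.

|z| = sqrt(a^2 + b^2) = sqrt((-45)^2 + 24^2) = sqrt(2601) = 51


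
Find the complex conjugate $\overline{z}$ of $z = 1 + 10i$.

If z = a + bi, then conjugate(z) = a - bi
conjugate(1 + 10i) = 1 - 10i


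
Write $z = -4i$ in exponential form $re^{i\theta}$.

r = |z| = sqrt((0)^2 + (-4)^2) = sqrt(0 + 16) = sqrt(16) = 4
a = 0 and b < 0, so z lies on the negative imaginary axis: θ = -90° = -π/2
z = 4e^(-i*π/2)


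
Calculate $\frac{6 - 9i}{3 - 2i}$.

Multiply numerator and denominator by conjugate (3 + 2i):
= (6 - 9i)(3 + 2i) / (3^2 + (-2)^2)
= (36 - 15i) / 13
= 36/13 - (15/13)i


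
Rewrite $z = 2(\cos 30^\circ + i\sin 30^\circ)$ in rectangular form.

a = r cos θ = 2 * sqrt(3)/2 = sqrt(3)
b = r sin θ = 2 * 1/2 = 1
z = sqrt(3) + i


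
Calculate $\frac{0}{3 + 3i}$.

Multiply numerator and denominator by conjugate (3 - 3i):
= (0)(3 - 3i) / (3^2 + 3^2)
= (0) / 18
= 0


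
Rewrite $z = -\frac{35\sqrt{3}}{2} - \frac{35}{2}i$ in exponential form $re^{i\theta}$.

r = |z| = sqrt((-35*sqrt(3)/2)^2 + (-35/2)^2) = sqrt(3675/4 + 1225/4) = sqrt(1225) = 35
θ = arctan(b/a) = arctan(-17.5/-30.3109) (quadrant-adjusted) = -150° = -5π/6
z = 35e^(-i*5π/6)


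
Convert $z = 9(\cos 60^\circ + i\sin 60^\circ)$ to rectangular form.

a = r cos θ = 9 * 1/2 = 9/2
b = r sin θ = 9 * sqrt(3)/2 = 9*sqrt(3)/2
z = 9/2 + (9*sqrt(3)/2)i


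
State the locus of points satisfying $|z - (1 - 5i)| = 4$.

|z - z0| = r describes a circle centered at z0 with radius r
Here z0 = 1 - 5i and r = 4
Locus: Circle centered at (1, -5) with radius 4


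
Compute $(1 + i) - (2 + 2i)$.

(1 - 2) + (1 - 2)i = -1 - i


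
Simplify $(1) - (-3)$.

(1 - (-3)) + (0 - 0)i = 4


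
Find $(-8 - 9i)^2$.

(a + bi)^2 = a^2 - b^2 + 2abi
= (-8)^2 - (-9)^2 + 2*(-8)*(-9)i
= -17 + 144i


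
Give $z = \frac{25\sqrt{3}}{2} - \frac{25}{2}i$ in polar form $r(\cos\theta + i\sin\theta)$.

r = |z| = sqrt(a^2 + b^2) = sqrt((25*sqrt(3)/2)^2 + (-25/2)^2) = sqrt(1875/4 + 625/4) = sqrt(625) = 25
θ = arctan(b/a) = arctan(-12.5/21.6506) (quadrant-adjusted) = 330°
z = 25(cos 330° + i sin 330°)


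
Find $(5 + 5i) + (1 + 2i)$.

(5 + 1) + (5 + 2)i = 6 + 7i


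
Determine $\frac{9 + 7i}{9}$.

Divisor is real, so divide each part by 9:
= 1 + (7/9)i


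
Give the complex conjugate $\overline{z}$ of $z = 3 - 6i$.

If z = a + bi, then conjugate(z) = a - bi
conjugate(3 - 6i) = 3 + 6i


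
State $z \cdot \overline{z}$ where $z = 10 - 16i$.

z * conjugate(z) = |z|^2 = a^2 + b^2
= 10^2 + (-16)^2 = 356


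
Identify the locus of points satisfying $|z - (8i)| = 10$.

|z - z0| = r describes a circle centered at z0 with radius r
Here z0 = 8i and r = 10
Locus: Circle centered at (0, 8) with radius 10


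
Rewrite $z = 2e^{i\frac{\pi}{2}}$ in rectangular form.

a = r cos θ = 2 * 0 = 0
b = r sin θ = 2 * 1 = 2
z = 2i


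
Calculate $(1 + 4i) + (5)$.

(1 + 5) + (4 + 0)i = 6 + 4i


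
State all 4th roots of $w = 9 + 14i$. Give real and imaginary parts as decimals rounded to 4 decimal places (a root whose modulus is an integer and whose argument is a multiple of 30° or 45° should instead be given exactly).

|w| = sqrt(277) ≈ 16.643317, arg(w) ≈ 57.264774°
Root modulus = sqrt(277)^(1/4) ≈ 2.019807
Root arguments: θ_k = (arg(w) + 360°k)/4 for k = 0, 1, ..., 3
Compute each root as (root modulus)(cos θ_k + i sin θ_k) using full-precision intermediates, then round to 4 decimal places.
Roots: 1.9571 + 0.4994i, -0.4994 + 1.9571i, -1.9571 - 0.4994i, 0.4994 - 1.9571i


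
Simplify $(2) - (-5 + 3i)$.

(2 - (-5)) + (0 - 3)i = 7 - 3i


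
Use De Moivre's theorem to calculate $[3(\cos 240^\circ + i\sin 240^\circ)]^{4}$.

By De Moivre: z^n = r^n(cos(nθ) + i sin(nθ))
= 3^4(cos(4*240°) + i sin(4*240°))
= 81(cos 240° + i sin 240°)
= -81/2 - (81*sqrt(3)/2)i


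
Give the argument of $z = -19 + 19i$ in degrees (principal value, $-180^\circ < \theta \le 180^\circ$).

θ = arctan(b/a) = arctan(19/-19) (quadrant-adjusted) = 135°


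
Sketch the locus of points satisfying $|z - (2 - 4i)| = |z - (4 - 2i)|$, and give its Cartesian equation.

|z - z1| = |z - z2| means z is equidistant from z1 and z2,
i.e. the perpendicular bisector of the segment from (2, -4) to (4, -2) (midpoint (3, -3)).
With z = x + yi, square both sides:
(x - 2)^2 + (y - (-4))^2 = (x - 4)^2 + (y - (-2))^2
The x^2 and y^2 terms cancel: 4x + 4y = 20 - 20 = 0
Simplify: x + y = 0
Locus: Perpendicular bisector of the segment from (2, -4) to (4, -2): the line x + y = 0


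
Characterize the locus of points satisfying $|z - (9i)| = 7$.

|z - z0| = r describes a circle centered at z0 with radius r
Here z0 = 9i and r = 7
Locus: Circle centered at (0, 9) with radius 7


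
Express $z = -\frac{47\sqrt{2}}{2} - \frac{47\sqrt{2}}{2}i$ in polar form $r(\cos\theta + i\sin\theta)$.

r = |z| = sqrt(a^2 + b^2) = sqrt((-47*sqrt(2)/2)^2 + (-47*sqrt(2)/2)^2) = sqrt(2209/2 + 2209/2) = sqrt(2209) = 47
θ = arctan(b/a) = arctan(-33.234/-33.234) (quadrant-adjusted) = 225°
z = 47(cos 225° + i sin 225°)


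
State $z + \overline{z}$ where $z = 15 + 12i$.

z + conjugate(z) = (a + bi) + (a - bi) = 2a
= 2 * 15 = 30


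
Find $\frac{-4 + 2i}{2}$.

Divisor is real, so divide each part by 2:
= -2 + i


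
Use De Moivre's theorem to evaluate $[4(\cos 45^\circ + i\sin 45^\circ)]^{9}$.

By De Moivre: z^n = r^n(cos(nθ) + i sin(nθ))
= 4^9(cos(9*45°) + i sin(9*45°))
= 262144(cos 45° + i sin 45°)
= 131072*sqrt(2) + 131072*sqrt(2)i


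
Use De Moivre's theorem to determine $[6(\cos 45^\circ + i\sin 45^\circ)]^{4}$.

By De Moivre: z^n = r^n(cos(nθ) + i sin(nθ))
= 6^4(cos(4*45°) + i sin(4*45°))
= 1296(cos 180° + i sin 180°)
= -1296


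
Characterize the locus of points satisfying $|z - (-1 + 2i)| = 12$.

|z - z0| = r describes a circle centered at z0 with radius r
Here z0 = -1 + 2i and r = 12
Locus: Circle centered at (-1, 2) with radius 12


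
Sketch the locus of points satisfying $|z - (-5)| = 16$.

|z - z0| = r describes a circle centered at z0 with radius r
Here z0 = -5 and r = 16
Locus: Circle centered at (-5, 0) with radius 16


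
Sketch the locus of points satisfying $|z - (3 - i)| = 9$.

|z - z0| = r describes a circle centered at z0 with radius r
Here z0 = 3 - i and r = 9
Locus: Circle centered at (3, -1) with radius 9


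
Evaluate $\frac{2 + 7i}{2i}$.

Multiply numerator and denominator by conjugate (-2i):
= (2 + 7i)(-2i) / (0^2 + 2^2)
= (14 - 4i) / 4
Divide through by 2: (7 - 2i) / 2
= 7/2 - i


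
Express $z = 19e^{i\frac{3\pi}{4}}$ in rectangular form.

a = r cos θ = 19 * -sqrt(2)/2 = -19*sqrt(2)/2
b = r sin θ = 19 * sqrt(2)/2 = 19*sqrt(2)/2
z = -19*sqrt(2)/2 + (19*sqrt(2)/2)i


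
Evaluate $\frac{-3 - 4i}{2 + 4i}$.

Multiply numerator and denominator by conjugate (2 - 4i):
= (-3 - 4i)(2 - 4i) / (2^2 + 4^2)
= (-22 + 4i) / 20
Divide through by 2: (-11 + 2i) / 10
= -11/10 + (1/5)i


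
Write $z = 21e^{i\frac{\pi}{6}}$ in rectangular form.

a = r cos θ = 21 * sqrt(3)/2 = 21*sqrt(3)/2
b = r sin θ = 21 * 1/2 = 21/2
z = 21*sqrt(3)/2 + (21/2)i


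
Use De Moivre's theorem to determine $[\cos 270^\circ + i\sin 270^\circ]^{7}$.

By De Moivre: z^n = r^n(cos(nθ) + i sin(nθ))
= 1^7(cos(7*270°) + i sin(7*270°))
= 1(cos 90° + i sin 90°)
= i


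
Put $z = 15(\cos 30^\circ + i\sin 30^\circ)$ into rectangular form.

a = r cos θ = 15 * sqrt(3)/2 = 15*sqrt(3)/2
b = r sin θ = 15 * 1/2 = 15/2
z = 15*sqrt(3)/2 + (15/2)i


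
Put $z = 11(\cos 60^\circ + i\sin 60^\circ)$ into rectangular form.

a = r cos θ = 11 * 1/2 = 11/2
b = r sin θ = 11 * sqrt(3)/2 = 11*sqrt(3)/2
z = 11/2 + (11*sqrt(3)/2)i


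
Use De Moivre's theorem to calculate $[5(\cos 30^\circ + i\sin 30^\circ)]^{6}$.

By De Moivre: z^n = r^n(cos(nθ) + i sin(nθ))
= 5^6(cos(6*30°) + i sin(6*30°))
= 15625(cos 180° + i sin 180°)
= -15625


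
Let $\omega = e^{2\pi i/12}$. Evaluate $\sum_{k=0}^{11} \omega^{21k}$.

Let ζ = ω^21 = e^(2πi·21/12). Since 12 ∤ 21, ζ ≠ 1.
Sum = Σ_{k=0}^{11} ζ^k = (ζ^12 - 1)/(ζ - 1) = (ω^{21·12} - 1)/(ζ - 1) = (1 - 1)/(ζ - 1) = 0


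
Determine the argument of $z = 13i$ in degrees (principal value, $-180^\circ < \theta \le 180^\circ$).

a = 0 and b > 0, so z lies on the positive imaginary axis: θ = 90°


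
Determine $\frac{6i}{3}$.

Divisor is real, so divide each part by 3:
= 2i


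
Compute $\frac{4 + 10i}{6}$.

Divisor is real, so divide each part by 6:
= 2/3 + (5/3)i


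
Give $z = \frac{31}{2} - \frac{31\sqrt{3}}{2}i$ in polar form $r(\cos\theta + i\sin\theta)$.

r = |z| = sqrt(a^2 + b^2) = sqrt((31/2)^2 + (-31*sqrt(3)/2)^2) = sqrt(961/4 + 2883/4) = sqrt(961) = 31
θ = arctan(b/a) = arctan(-26.8468/15.5) (quadrant-adjusted) = 300°
z = 31(cos 300° + i sin 300°)


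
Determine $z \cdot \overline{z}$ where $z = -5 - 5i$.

z * conjugate(z) = |z|^2 = a^2 + b^2
= (-5)^2 + (-5)^2 = 50


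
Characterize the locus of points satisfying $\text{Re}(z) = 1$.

Re(z) = x where z = x + yi; the equation x = 1 is satisfied by all points with that x-coordinate
Locus: Vertical line x = 1


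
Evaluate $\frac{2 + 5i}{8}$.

Divisor is real, so divide each part by 8:
= 1/4 + (5/8)i


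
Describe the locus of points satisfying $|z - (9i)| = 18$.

|z - z0| = r describes a circle centered at z0 with radius r
Here z0 = 9i and r = 18
Locus: Circle centered at (0, 9) with radius 18


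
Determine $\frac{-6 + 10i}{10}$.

Divisor is real, so divide each part by 10:
= -3/5 + i


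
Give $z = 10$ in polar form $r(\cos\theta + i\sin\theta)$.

r = |z| = sqrt(a^2 + b^2) = sqrt((10)^2 + (0)^2) = sqrt(100 + 0) = sqrt(100) = 10
b = 0 and a > 0, so z lies on the positive real axis: θ = 0°
z = 10(cos 0° + i sin 0°)


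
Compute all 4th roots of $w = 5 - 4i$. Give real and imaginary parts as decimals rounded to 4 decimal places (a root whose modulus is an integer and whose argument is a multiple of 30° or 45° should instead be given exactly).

|w| = sqrt(41) ≈ 6.403124, arg(w) ≈ 321.340192°
Root modulus = sqrt(41)^(1/4) ≈ 1.590736
Root arguments: θ_k = (arg(w) + 360°k)/4 for k = 0, 1, ..., 3
Compute each root as (root modulus)(cos θ_k + i sin θ_k) using full-precision intermediates, then round to 4 decimal places.
Roots: 0.2671 + 1.5682i, -1.5682 + 0.2671i, -0.2671 - 1.5682i, 1.5682 - 0.2671i


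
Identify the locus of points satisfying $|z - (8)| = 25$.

|z - z0| = r describes a circle centered at z0 with radius r
Here z0 = 8 and r = 25
Locus: Circle centered at (8, 0) with radius 25


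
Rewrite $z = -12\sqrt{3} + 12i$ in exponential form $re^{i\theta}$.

r = |z| = sqrt((-12*sqrt(3))^2 + (12)^2) = sqrt(432 + 144) = sqrt(576) = 24
θ = arctan(b/a) = arctan(12/-20.7846) (quadrant-adjusted) = 150° = 5π/6
z = 24e^(i*5π/6)


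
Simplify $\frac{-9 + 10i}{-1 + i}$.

Multiply numerator and denominator by conjugate (-1 - i):
= (-9 + 10i)(-1 - i) / ((-1)^2 + 1^2)
= (19 - i) / 2
= 19/2 - (1/2)i


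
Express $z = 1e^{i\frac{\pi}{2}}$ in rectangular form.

a = r cos θ = 1 * 0 = 0
b = r sin θ = 1 * 1 = 1
z = i


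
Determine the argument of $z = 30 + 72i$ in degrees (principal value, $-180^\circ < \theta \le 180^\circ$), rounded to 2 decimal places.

θ = arctan(b/a) = arctan(72/30) (quadrant-adjusted) = 67.38°


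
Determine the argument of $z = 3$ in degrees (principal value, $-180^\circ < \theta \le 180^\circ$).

b = 0 and a > 0, so z lies on the positive real axis: θ = 0°


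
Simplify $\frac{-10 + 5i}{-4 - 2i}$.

Multiply numerator and denominator by conjugate (-4 + 2i):
= (-10 + 5i)(-4 + 2i) / ((-4)^2 + (-2)^2)
= (30 - 40i) / 20
Divide through by 10: (3 - 4i) / 2
= 3/2 - 2i


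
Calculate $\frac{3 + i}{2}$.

Divisor is real, so divide each part by 2:
= 3/2 + (1/2)i


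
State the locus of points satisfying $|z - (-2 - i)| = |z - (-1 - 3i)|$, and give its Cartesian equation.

|z - z1| = |z - z2| means z is equidistant from z1 and z2,
i.e. the perpendicular bisector of the segment from (-2, -1) to (-1, -3) (midpoint (-3/2, -2)).
With z = x + yi, square both sides:
(x - (-2))^2 + (y - (-1))^2 = (x - (-1))^2 + (y - (-3))^2
The x^2 and y^2 terms cancel: 2x + (-4)y = 10 - 5 = 5
Simplify: 2x - 4y = 5
Locus: Perpendicular bisector of the segment from (-2, -1) to (-1, -3): the line 2x - 4y = 5


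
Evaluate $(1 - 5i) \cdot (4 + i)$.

(a1*a2 - b1*b2) + (a1*b2 + b1*a2)i
= (4 - (-5)) + (1 + (-20))i
= 9 - 19i


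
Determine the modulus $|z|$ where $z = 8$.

|z| = sqrt(a^2 + b^2) = sqrt(8^2 + 0^2) = sqrt(64) = 8


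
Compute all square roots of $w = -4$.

|w| = 4, arg(w) = 180°
Root modulus = 4^(1/2) = 2
Root arguments: θ_k = (180° + 360°k)/2 for k = 0, 1, ..., 1
Roots: 2i, -2i


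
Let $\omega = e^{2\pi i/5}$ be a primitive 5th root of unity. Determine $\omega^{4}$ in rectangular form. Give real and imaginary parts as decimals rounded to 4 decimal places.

ω^4 = e^(2πi·4/5) = e^(i·8π/5)
= cos(8π/5) + i sin(8π/5)
= 0.3090 - 0.9511i


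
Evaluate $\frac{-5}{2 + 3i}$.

Multiply numerator and denominator by conjugate (2 - 3i):
= (-5)(2 - 3i) / (2^2 + 3^2)
= (-10 + 15i) / 13
= -10/13 + (15/13)i


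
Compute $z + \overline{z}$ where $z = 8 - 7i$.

z + conjugate(z) = (a + bi) + (a - bi) = 2a
= 2 * 8 = 16


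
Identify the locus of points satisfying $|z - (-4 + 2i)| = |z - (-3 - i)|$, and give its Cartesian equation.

|z - z1| = |z - z2| means z is equidistant from z1 and z2,
i.e. the perpendicular bisector of the segment from (-4, 2) to (-3, -1) (midpoint (-7/2, 1/2)).
With z = x + yi, square both sides:
(x - (-4))^2 + (y - 2)^2 = (x - (-3))^2 + (y - (-1))^2
The x^2 and y^2 terms cancel: 2x + (-6)y = 10 - 20 = -10
Simplify: x - 3y = -5
Locus: Perpendicular bisector of the segment from (-4, 2) to (-3, -1): the line x - 3y = -5


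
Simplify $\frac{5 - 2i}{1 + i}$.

Multiply numerator and denominator by conjugate (1 - i):
= (5 - 2i)(1 - i) / (1^2 + 1^2)
= (3 - 7i) / 2
= 3/2 - (7/2)i


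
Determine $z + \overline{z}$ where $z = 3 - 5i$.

z + conjugate(z) = (a + bi) + (a - bi) = 2a
= 2 * 3 = 6


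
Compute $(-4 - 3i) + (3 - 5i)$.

(-4 + 3) + (-3 + (-5))i = -1 - 8i


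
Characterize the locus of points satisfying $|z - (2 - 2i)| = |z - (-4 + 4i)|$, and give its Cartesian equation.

|z - z1| = |z - z2| means z is equidistant from z1 and z2,
i.e. the perpendicular bisector of the segment from (2, -2) to (-4, 4) (midpoint (-1, 1)).
With z = x + yi, square both sides:
(x - 2)^2 + (y - (-2))^2 = (x - (-4))^2 + (y - 4)^2
The x^2 and y^2 terms cancel: -12x + 12y = 32 - 8 = 24
Simplify: x - y = -2
Locus: Perpendicular bisector of the segment from (2, -2) to (-4, 4): the line x - y = -2


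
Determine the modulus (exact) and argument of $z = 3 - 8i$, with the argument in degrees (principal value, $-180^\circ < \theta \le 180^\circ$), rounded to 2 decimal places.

|z| = sqrt(3^2 + (-8)^2) = sqrt(73)
arg(z) = arctan(b/a) = arctan(-8/3) (quadrant-adjusted) = -69.44°


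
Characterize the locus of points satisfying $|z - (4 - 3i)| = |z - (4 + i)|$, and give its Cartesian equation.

|z - z1| = |z - z2| means z is equidistant from z1 and z2,
i.e. the perpendicular bisector of the segment from (4, -3) to (4, 1) (midpoint (4, -1)).
With z = x + yi, square both sides:
(x - 4)^2 + (y - (-3))^2 = (x - 4)^2 + (y - 1)^2
The x^2 and y^2 terms cancel: 0x + 8y = 17 - 25 = -8
Simplify: y = -1
Locus: Perpendicular bisector of the segment from (4, -3) to (4, 1): the line y = -1


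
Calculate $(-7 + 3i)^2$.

(a + bi)^2 = a^2 - b^2 + 2abi
= (-7)^2 - 3^2 + 2*(-7)*3i
= 40 - 42i


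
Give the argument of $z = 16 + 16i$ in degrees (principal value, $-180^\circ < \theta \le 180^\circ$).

θ = arctan(b/a) = arctan(16/16) (quadrant-adjusted) = 45°


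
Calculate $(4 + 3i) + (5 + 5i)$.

(4 + 5) + (3 + 5)i = 9 + 8i


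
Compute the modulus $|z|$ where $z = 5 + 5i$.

|z| = sqrt(a^2 + b^2) = sqrt(5^2 + 5^2) = sqrt(50) = sqrt(50)


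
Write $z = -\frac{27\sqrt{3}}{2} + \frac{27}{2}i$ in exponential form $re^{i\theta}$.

r = |z| = sqrt((-27*sqrt(3)/2)^2 + (27/2)^2) = sqrt(2187/4 + 729/4) = sqrt(729) = 27
θ = arctan(b/a) = arctan(13.5/-23.3827) (quadrant-adjusted) = 150° = 5π/6
z = 27e^(i*5π/6)


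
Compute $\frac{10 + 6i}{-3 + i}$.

Multiply numerator and denominator by conjugate (-3 - i):
= (10 + 6i)(-3 - i) / ((-3)^2 + 1^2)
= (-24 - 28i) / 10
Divide through by 2: (-12 - 14i) / 5
= -12/5 - (14/5)i


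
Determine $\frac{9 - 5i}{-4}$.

Divisor is real, so divide each part by -4:
= -9/4 + (5/4)i


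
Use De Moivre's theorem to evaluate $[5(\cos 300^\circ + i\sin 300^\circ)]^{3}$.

By De Moivre: z^n = r^n(cos(nθ) + i sin(nθ))
= 5^3(cos(3*300°) + i sin(3*300°))
= 125(cos 180° + i sin 180°)
= -125


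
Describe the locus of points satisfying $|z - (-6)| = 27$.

|z - z0| = r describes a circle centered at z0 with radius r
Here z0 = -6 and r = 27
Locus: Circle centered at (-6, 0) with radius 27


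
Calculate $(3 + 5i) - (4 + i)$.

(3 - 4) + (5 - 1)i = -1 + 4i


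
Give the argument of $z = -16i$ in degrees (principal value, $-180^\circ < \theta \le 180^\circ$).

a = 0 and b < 0, so z lies on the negative imaginary axis: θ = -90°


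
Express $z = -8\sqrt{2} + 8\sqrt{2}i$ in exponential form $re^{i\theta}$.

r = |z| = sqrt((-8*sqrt(2))^2 + (8*sqrt(2))^2) = sqrt(128 + 128) = sqrt(256) = 16
θ = arctan(b/a) = arctan(11.3137/-11.3137) (quadrant-adjusted) = 135° = 3π/4
z = 16e^(i*3π/4)


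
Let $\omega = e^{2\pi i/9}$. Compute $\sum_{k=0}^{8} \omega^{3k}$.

Let ζ = ω^3 = e^(2πi·3/9). Since 9 ∤ 3, ζ ≠ 1.
Sum = Σ_{k=0}^{8} ζ^k = (ζ^9 - 1)/(ζ - 1) = (ω^{3·9} - 1)/(ζ - 1) = (1 - 1)/(ζ - 1) = 0


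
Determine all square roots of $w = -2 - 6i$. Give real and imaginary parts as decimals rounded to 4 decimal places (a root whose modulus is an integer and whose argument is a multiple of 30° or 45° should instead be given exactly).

|w| = sqrt(40) ≈ 6.324555, arg(w) ≈ 251.565051°
Root modulus = sqrt(40)^(1/2) ≈ 2.514867
Root arguments: θ_k = (arg(w) + 360°k)/2 for k = 0, 1, ..., 1
Compute each root as (root modulus)(cos θ_k + i sin θ_k) using full-precision intermediates, then round to 4 decimal places.
Roots: -1.4705 + 2.0402i, 1.4705 - 2.0402i


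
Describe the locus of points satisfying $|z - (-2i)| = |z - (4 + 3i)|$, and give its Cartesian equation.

|z - z1| = |z - z2| means z is equidistant from z1 and z2,
i.e. the perpendicular bisector of the segment from (0, -2) to (4, 3) (midpoint (2, 1/2)).
With z = x + yi, square both sides:
(x - 0)^2 + (y - (-2))^2 = (x - 4)^2 + (y - 3)^2
The x^2 and y^2 terms cancel: 8x + 10y = 25 - 4 = 21
Simplify: 8x + 10y = 21
Locus: Perpendicular bisector of the segment from (0, -2) to (4, 3): the line 8x + 10y = 21


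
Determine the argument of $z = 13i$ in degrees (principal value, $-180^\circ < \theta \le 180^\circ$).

a = 0 and b > 0, so z lies on the positive imaginary axis: θ = 90°


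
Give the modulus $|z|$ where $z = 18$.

|z| = sqrt(a^2 + b^2) = sqrt(18^2 + 0^2) = sqrt(324) = 18


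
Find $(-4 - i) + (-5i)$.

(-4 + 0) + (-1 + (-5))i = -4 - 6i


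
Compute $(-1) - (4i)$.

(-1 - 0) + (0 - 4)i = -1 - 4i


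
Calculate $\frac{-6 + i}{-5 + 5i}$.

Multiply numerator and denominator by conjugate (-5 - 5i):
= (-6 + i)(-5 - 5i) / ((-5)^2 + 5^2)
= (35 + 25i) / 50
Divide through by 5: (7 + 5i) / 10
= 7/10 + (1/2)i


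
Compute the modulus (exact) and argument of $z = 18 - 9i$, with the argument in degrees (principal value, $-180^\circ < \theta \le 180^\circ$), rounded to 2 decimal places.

|z| = sqrt(18^2 + (-9)^2) = sqrt(405)
arg(z) = arctan(b/a) = arctan(-9/18) (quadrant-adjusted) = -26.57°


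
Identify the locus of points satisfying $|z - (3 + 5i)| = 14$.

|z - z0| = r describes a circle centered at z0 with radius r
Here z0 = 3 + 5i and r = 14
Locus: Circle centered at (3, 5) with radius 14


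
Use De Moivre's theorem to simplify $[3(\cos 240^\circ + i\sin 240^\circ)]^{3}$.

By De Moivre: z^n = r^n(cos(nθ) + i sin(nθ))
= 3^3(cos(3*240°) + i sin(3*240°))
= 27(cos 0° + i sin 0°)
= 27


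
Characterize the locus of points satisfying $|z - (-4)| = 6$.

|z - z0| = r describes a circle centered at z0 with radius r
Here z0 = -4 and r = 6
Locus: Circle centered at (-4, 0) with radius 6


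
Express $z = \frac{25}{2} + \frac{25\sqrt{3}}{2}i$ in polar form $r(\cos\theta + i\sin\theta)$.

r = |z| = sqrt(a^2 + b^2) = sqrt((25/2)^2 + (25*sqrt(3)/2)^2) = sqrt(625/4 + 1875/4) = sqrt(625) = 25
θ = arctan(b/a) = arctan(21.6506/12.5) (quadrant-adjusted) = 60°
z = 25(cos 60° + i sin 60°)


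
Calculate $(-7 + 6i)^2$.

(a + bi)^2 = a^2 - b^2 + 2abi
= (-7)^2 - 6^2 + 2*(-7)*6i
= 13 - 84i


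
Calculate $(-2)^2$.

(a + bi)^2 = a^2 - b^2 + 2abi
= (-2)^2 - 0^2 + 2*(-2)*0i
= 4


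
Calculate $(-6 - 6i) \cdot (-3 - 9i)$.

(a1*a2 - b1*b2) + (a1*b2 + b1*a2)i
= (18 - 54) + (54 + 18)i
= -36 + 72i


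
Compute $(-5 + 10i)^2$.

(a + bi)^2 = a^2 - b^2 + 2abi
= (-5)^2 - 10^2 + 2*(-5)*10i
= -75 - 100i


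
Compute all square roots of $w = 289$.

|w| = 289, arg(w) = 0°
Root modulus = 289^(1/2) = 17
Root arguments: θ_k = (0° + 360°k)/2 for k = 0, 1, ..., 1
Roots: 17, -17


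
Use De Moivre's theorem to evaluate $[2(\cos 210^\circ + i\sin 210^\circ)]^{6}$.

By De Moivre: z^n = r^n(cos(nθ) + i sin(nθ))
= 2^6(cos(6*210°) + i sin(6*210°))
= 64(cos 180° + i sin 180°)
= -64


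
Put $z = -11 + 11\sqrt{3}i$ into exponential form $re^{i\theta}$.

r = |z| = sqrt((-11)^2 + (11*sqrt(3))^2) = sqrt(121 + 363) = sqrt(484) = 22
θ = arctan(b/a) = arctan(19.0526/-11) (quadrant-adjusted) = 120° = 2π/3
z = 22e^(i*2π/3)


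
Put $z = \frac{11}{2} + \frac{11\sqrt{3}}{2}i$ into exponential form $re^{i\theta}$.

r = |z| = sqrt((11/2)^2 + (11*sqrt(3)/2)^2) = sqrt(121/4 + 363/4) = sqrt(121) = 11
θ = arctan(b/a) = arctan(9.5263/5.5) (quadrant-adjusted) = 60° = π/3
z = 11e^(i*π/3)


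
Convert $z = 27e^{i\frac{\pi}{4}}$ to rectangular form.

a = r cos θ = 27 * sqrt(2)/2 = 27*sqrt(2)/2
b = r sin θ = 27 * sqrt(2)/2 = 27*sqrt(2)/2
z = 27*sqrt(2)/2 + (27*sqrt(2)/2)i


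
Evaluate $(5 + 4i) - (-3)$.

(5 - (-3)) + (4 - 0)i = 8 + 4i


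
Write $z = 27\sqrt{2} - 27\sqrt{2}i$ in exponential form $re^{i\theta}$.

r = |z| = sqrt((27*sqrt(2))^2 + (-27*sqrt(2))^2) = sqrt(1458 + 1458) = sqrt(2916) = 54
θ = arctan(b/a) = arctan(-38.1838/38.1838) (quadrant-adjusted) = -45° = -π/4
z = 54e^(-i*π/4)


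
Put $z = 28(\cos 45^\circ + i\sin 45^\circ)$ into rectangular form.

a = r cos θ = 28 * sqrt(2)/2 = 14*sqrt(2)
b = r sin θ = 28 * sqrt(2)/2 = 14*sqrt(2)
z = 14*sqrt(2) + 14*sqrt(2)i


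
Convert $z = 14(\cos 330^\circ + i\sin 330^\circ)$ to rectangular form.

a = r cos θ = 14 * sqrt(3)/2 = 7*sqrt(3)
b = r sin θ = 14 * -1/2 = -7
z = 7*sqrt(3) - 7i


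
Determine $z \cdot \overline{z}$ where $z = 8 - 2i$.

z * conjugate(z) = |z|^2 = a^2 + b^2
= 8^2 + (-2)^2 = 68


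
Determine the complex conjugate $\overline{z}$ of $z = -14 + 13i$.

If z = a + bi, then conjugate(z) = a - bi
conjugate(-14 + 13i) = -14 - 13i


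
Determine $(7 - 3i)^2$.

(a + bi)^2 = a^2 - b^2 + 2abi
= 7^2 - (-3)^2 + 2*7*(-3)i
= 40 - 42i


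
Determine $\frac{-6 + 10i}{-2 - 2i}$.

Multiply numerator and denominator by conjugate (-2 + 2i):
= (-6 + 10i)(-2 + 2i) / ((-2)^2 + (-2)^2)
= (-8 - 32i) / 8
= -1 - 4i


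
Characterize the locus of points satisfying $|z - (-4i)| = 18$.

|z - z0| = r describes a circle centered at z0 with radius r
Here z0 = -4i and r = 18
Locus: Circle centered at (0, -4) with radius 18


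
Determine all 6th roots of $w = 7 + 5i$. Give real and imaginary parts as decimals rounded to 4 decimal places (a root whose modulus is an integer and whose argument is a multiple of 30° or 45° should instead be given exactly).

|w| = sqrt(74) ≈ 8.602325, arg(w) ≈ 35.537678°
Root modulus = sqrt(74)^(1/6) ≈ 1.431427
Root arguments: θ_k = (arg(w) + 360°k)/6 for k = 0, 1, ..., 5
Compute each root as (root modulus)(cos θ_k + i sin θ_k) using full-precision intermediates, then round to 4 decimal places.
Roots: 1.4238 + 0.1477i, 0.5840 + 1.3069i, -0.8398 + 1.1592i, -1.4238 - 0.1477i, -0.5840 - 1.3069i, 0.8398 - 1.1592i


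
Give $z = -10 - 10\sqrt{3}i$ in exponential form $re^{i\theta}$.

r = |z| = sqrt((-10)^2 + (-10*sqrt(3))^2) = sqrt(100 + 300) = sqrt(400) = 20
θ = arctan(b/a) = arctan(-17.3205/-10) (quadrant-adjusted) = -120° = -2π/3
z = 20e^(-i*2π/3)


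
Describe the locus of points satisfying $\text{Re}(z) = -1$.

Re(z) = x where z = x + yi; the equation x = -1 is satisfied by all points with that x-coordinate
Locus: Vertical line x = -1


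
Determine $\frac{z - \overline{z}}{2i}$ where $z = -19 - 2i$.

z - conjugate(z) = 2bi
(z - conjugate(z))/(2i) = 2bi/(2i) = b = -2


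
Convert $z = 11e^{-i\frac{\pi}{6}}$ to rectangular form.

a = r cos θ = 11 * sqrt(3)/2 = 11*sqrt(3)/2
b = r sin θ = 11 * -1/2 = -11/2
z = 11*sqrt(3)/2 - (11/2)i


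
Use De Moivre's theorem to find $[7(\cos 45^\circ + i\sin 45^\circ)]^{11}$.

By De Moivre: z^n = r^n(cos(nθ) + i sin(nθ))
= 7^11(cos(11*45°) + i sin(11*45°))
= 1977326743(cos 135° + i sin 135°)
= -1977326743*sqrt(2)/2 + (1977326743*sqrt(2)/2)i


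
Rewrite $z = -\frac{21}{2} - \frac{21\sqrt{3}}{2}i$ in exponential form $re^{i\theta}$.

r = |z| = sqrt((-21/2)^2 + (-21*sqrt(3)/2)^2) = sqrt(441/4 + 1323/4) = sqrt(441) = 21
θ = arctan(b/a) = arctan(-18.1865/-10.5) (quadrant-adjusted) = -120° = -2π/3
z = 21e^(-i*2π/3)


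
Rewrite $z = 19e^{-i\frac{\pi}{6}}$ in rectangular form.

a = r cos θ = 19 * sqrt(3)/2 = 19*sqrt(3)/2
b = r sin θ = 19 * -1/2 = -19/2
z = 19*sqrt(3)/2 - (19/2)i


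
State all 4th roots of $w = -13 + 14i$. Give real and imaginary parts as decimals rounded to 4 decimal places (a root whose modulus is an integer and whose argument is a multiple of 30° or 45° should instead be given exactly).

|w| = sqrt(365) ≈ 19.104973, arg(w) ≈ 132.878904°
Root modulus = sqrt(365)^(1/4) ≈ 2.090675
Root arguments: θ_k = (arg(w) + 360°k)/4 for k = 0, 1, ..., 3
Compute each root as (root modulus)(cos θ_k + i sin θ_k) using full-precision intermediates, then round to 4 decimal places.
Roots: 1.7490 + 1.1454i, -1.1454 + 1.7490i, -1.7490 - 1.1454i, 1.1454 - 1.7490i


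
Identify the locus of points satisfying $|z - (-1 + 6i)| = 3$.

|z - z0| = r describes a circle centered at z0 with radius r
Here z0 = -1 + 6i and r = 3
Locus: Circle centered at (-1, 6) with radius 3


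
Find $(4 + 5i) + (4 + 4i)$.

(4 + 4) + (5 + 4)i = 8 + 9i


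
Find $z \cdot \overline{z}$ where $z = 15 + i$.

z * conjugate(z) = |z|^2 = a^2 + b^2
= 15^2 + 1^2 = 226


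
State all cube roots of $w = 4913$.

|w| = 4913, arg(w) = 0°
Root modulus = 4913^(1/3) = 17
Root arguments: θ_k = (0° + 360°k)/3 for k = 0, 1, ..., 2
Roots: 17, -17/2 + (17*sqrt(3)/2)i, -17/2 - (17*sqrt(3)/2)i


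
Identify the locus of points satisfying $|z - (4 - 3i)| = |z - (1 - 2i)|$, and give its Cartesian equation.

|z - z1| = |z - z2| means z is equidistant from z1 and z2,
i.e. the perpendicular bisector of the segment from (4, -3) to (1, -2) (midpoint (5/2, -5/2)).
With z = x + yi, square both sides:
(x - 4)^2 + (y - (-3))^2 = (x - 1)^2 + (y - (-2))^2
The x^2 and y^2 terms cancel: -6x + 2y = 5 - 25 = -20
Simplify: 3x - y = 10
Locus: Perpendicular bisector of the segment from (4, -3) to (1, -2): the line 3x - y = 10


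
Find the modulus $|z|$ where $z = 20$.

|z| = sqrt(a^2 + b^2) = sqrt(20^2 + 0^2) = sqrt(400) = 20


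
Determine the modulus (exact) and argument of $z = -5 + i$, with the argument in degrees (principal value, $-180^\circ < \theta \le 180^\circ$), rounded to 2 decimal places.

|z| = sqrt((-5)^2 + 1^2) = sqrt(26)
arg(z) = arctan(b/a) = arctan(1/-5) (quadrant-adjusted) = 168.69°


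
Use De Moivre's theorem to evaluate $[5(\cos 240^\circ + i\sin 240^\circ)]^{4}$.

By De Moivre: z^n = r^n(cos(nθ) + i sin(nθ))
= 5^4(cos(4*240°) + i sin(4*240°))
= 625(cos 240° + i sin 240°)
= -625/2 - (625*sqrt(3)/2)i


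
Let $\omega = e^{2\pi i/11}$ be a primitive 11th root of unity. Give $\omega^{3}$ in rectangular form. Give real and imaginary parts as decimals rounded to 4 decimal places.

ω^3 = e^(2πi·3/11) = e^(i·6π/11)
= cos(6π/11) + i sin(6π/11)
= -0.1423 + 0.9898i


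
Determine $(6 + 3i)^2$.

(a + bi)^2 = a^2 - b^2 + 2abi
= 6^2 - 3^2 + 2*6*3i
= 27 + 36i


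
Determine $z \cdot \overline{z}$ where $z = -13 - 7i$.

z * conjugate(z) = |z|^2 = a^2 + b^2
= (-13)^2 + (-7)^2 = 218


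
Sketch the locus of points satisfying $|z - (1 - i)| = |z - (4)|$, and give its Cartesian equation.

|z - z1| = |z - z2| means z is equidistant from z1 and z2,
i.e. the perpendicular bisector of the segment from (1, -1) to (4, 0) (midpoint (5/2, -1/2)).
With z = x + yi, square both sides:
(x - 1)^2 + (y - (-1))^2 = (x - 4)^2 + (y - 0)^2
The x^2 and y^2 terms cancel: 6x + 2y = 16 - 2 = 14
Simplify: 3x + y = 7
Locus: Perpendicular bisector of the segment from (1, -1) to (4, 0): the line 3x + y = 7
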